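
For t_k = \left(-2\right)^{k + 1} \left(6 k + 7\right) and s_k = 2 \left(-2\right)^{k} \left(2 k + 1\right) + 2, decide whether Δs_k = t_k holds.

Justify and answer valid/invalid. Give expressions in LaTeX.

valid; difference matches t_k

s_(k+1) = 2*(-2)**(k + 1)*(2*k + 3) + 2
s_(k+1) − s_k = (-2)**(k + 1)*(6*k + 7)
(s_(k+1) − s_k) − t_k = 0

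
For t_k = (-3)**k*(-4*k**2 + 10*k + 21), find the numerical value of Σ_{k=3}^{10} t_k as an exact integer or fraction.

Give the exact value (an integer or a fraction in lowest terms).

Σ = -13109040

Step 1: r(k) = 3*(-4*k**2 + 2*k + 27)/(4*k**2 - 10*k - 21).
Gosper form: A/B · C(k+1)/C(k) with A=-3, B=1, C=k**2 - 5*k/2 - 21/4.
Key eq: (-3)·f(k+1) = (1)·f(k) + (k**2 - 5*k/2 - 21/4).
Bound: deg f ≤ 2.
Solve for f: f(k) = -(k**2 - 4*k - 3)/4 (degree 2 ≤ 2).
Get s_k = R·t_k = (-3)**k*(k**2 - 4*k - 3) with R(k) = B(k−1)f(k)/C(k) = -(k**2 - 4*k - 3)/(4*k**2 - 10*k - 21).
Δs = (-3)**k*(-4*k**2 + 10*k + 21), as required.
Sum = s_(11) − s_(3); s_(11) = -13108878, s_(3) = 162 ⇒ -13109040.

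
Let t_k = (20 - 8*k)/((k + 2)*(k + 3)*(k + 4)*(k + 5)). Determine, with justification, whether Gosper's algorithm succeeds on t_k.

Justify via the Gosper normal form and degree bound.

Yes. s_k = k*(k**2 + 9*k + 50)/(6*(k + 2)*(k + 3)*(k + 4)).

The ratio is (k + 2)*(2*k - 3)/((k + 6)*(2*k - 5)).
Gosper form: A/B · C(k+1)/C(k) with A=k + 2, B=k + 6, C=k - 5/2.
Need (k + 2)·f(k+1) − (k + 5)·f(k) = k - 5/2.
d = 3 from the (1,1,1) case.
Solve for f: f(k) = -k*(k**2 + 9*k + 50)/48 (degree 3 ≤ 3).
Then R = B(k−1)f/C = -k*(k + 5)*(k**2 + 9*k + 50)/(24*(2*k - 5)), so s_k = R(k)·t_k = k*(k**2 + 9*k + 50)/(6*(k + 2)*(k + 3)*(k + 4)).
Δs = 4*(5 - 2*k)/(k**4 + 14*k**3 + 71*k**2 + 154*k + 120), as required.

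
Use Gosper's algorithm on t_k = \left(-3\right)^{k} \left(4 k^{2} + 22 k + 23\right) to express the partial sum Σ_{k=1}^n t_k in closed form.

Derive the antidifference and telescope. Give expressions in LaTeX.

Step 1: r(k) = 3*(-4*k**2 - 30*k - 49)/(4*k**2 + 22*k + 23).
So A=-3 and B=1, with C=k**2 + 11*k/2 + 23/4.
Need (-3)·f(k+1) − (1)·f(k) = k**2 + 11*k/2 + 23/4.
Bound: deg f ≤ 2.
Match coefficients ⇒ f(k) = -(k**2 + 4*k + 2)/4.
Then R = B(k−1)f/C = -(k**2 + 4*k + 2)/(4*k**2 + 22*k + 23), so s_k = R(k)·t_k = (-3)**k*(-k**2 - 4*k - 2).
s_(k+1) − s_k = (-3)**k*(4*k**2 + 22*k + 23) = t_k.
s_(n+1) = 3*(-3)**n*(n**2 + 6*n + 7) and s_(1) = 21, so S(n) = 3*(-3)**n*n**2 + 18*(-3)**n*n + 21*(-3)**n - 21.

S(n) = 3 \left(-3\right)^{n} n^{2} + 18 \left(-3\right)^{n} n + 21 \left(-3\right)^{n} - 21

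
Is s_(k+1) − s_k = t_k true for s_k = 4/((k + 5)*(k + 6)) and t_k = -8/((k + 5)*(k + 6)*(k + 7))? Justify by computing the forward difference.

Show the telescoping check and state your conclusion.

Valid — Δs_k = t_k.

s_(k+1) = 4/((k + 6)*(k + 7))
s_(k+1) − s_k = -8/(k**3 + 18*k**2 + 107*k + 210)
(s_(k+1) − s_k) − t_k = 0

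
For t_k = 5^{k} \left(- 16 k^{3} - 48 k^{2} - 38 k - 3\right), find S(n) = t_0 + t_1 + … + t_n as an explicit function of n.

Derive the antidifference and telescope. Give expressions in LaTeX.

The ratio is 5*(16*k**3 + 96*k**2 + 182*k + 105)/(16*k**3 + 48*k**2 + 38*k + 3).
So A=5 and B=1, with C=k**3 + 3*k**2 + 19*k/8 + 3/16.
Set up (5)·f(k+1) − (1)·f(k) − (k**3 + 3*k**2 + 19*k/8 + 3/16) = 0.
Bound: deg f ≤ 3.
Solving with deg f ≤ 3: f(k) = (k - 1)*(4*k**2 + k + 3)/16.
Then R = B(k−1)f/C = (k - 1)*(4*k**2 + k + 3)/((2*k + 3)*(8*k**2 + 12*k + 1)), so s_k = R(k)·t_k = 5**k*(-4*k**3 + 3*k**2 - 2*k + 3).
Verify: 5**k*(-16*k**3 - 48*k**2 - 38*k - 3) matches t_k.
Σ_(k=0)^n t_k = s_(n+1) − s_(0) = (5**(n + 1)*n*(-4*n**2 - 9*n - 8)) − (3), i.e. -20*5**n*n**3 - 45*5**n*n**2 - 40*5**n*n - 3.

S(n) = - 20 \cdot 5^{n} n^{3} - 45 \cdot 5^{n} n^{2} - 40 \cdot 5^{n} n - 3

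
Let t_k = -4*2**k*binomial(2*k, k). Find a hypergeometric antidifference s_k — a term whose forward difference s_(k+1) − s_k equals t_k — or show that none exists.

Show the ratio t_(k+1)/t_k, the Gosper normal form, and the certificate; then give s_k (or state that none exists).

The ratio is 4*(2*k + 1)/(k + 1).
Take A(k)=8*k + 4, B(k)=k + 1, C(k)=1.
Set up (8*k + 4)·f(k+1) − (k)·f(k) − (1) = 0.
From deg A=1, deg B=1, deg C=0: d=-1.
d = -1 < 0 ⇒ no nonzero polynomial f; not summable.

none (Gosper's algorithm certifies no s_k)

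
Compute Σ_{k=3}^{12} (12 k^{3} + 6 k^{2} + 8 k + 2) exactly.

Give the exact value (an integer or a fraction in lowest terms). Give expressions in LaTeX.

Σ = 77390

t_(k+1)/t_k = (6*k**3 + 21*k**2 + 28*k + 14)/(6*k**3 + 3*k**2 + 4*k + 1).
Take A(k)=1, B(k)=1, C(k)=k**3 + k**2/2 + 2*k/3 + 1/6.
Need (1)·f(k+1) − (1)·f(k) = k**3 + k**2/2 + 2*k/3 + 1/6.
deg f ≤ 4 (via 0,0,3).
Solving with deg f ≤ 4: f(k) = k*(3*k - 1)*(k**2 - k + 1)/12.
Then R = B(k−1)f/C = k*(3*k - 1)*(k**2 - k + 1)/(2*(6*k**3 + 3*k**2 + 4*k + 1)), so s_k = R(k)·t_k = k*(3*k**3 - 4*k**2 + 4*k - 1).
s_(k+1) − s_k = 12*k**3 + 6*k**2 + 8*k + 2 = t_k.
Sum = s_(13) − s_(3); s_(13) = 77558, s_(3) = 168 ⇒ 77390.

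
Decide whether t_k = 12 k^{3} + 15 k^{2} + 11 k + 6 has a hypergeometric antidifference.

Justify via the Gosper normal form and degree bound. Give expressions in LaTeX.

Compute t_(k+1)/t_k: get (12*k**3 + 51*k**2 + 77*k + 44)/(12*k**3 + 15*k**2 + 11*k + 6).
Factor: A=1; B=1; C=k**3 + 5*k**2/4 + 11*k/12 + 1/2.
Key eq: (1)·f(k+1) = (1)·f(k) + (k**3 + 5*k**2/4 + 11*k/12 + 1/2).
From deg A=0, deg B=0, deg C=3: d=4.
Solving with deg f ≤ 4: f(k) = k*(3*k**3 - k**2 + k + 3)/12.
So s_k = (B(k−1)f/C)·t_k = (k*(3*k**3 - k**2 + k + 3)/(12*k**3 + 15*k**2 + 11*k + 6))·t_k = k*(3*k**3 - k**2 + k + 3).
Check: Δs_k = 12*k**3 + 15*k**2 + 11*k + 6. ✓

Yes. s_k = k \left(3 k^{3} - k^{2} + k + 3\right).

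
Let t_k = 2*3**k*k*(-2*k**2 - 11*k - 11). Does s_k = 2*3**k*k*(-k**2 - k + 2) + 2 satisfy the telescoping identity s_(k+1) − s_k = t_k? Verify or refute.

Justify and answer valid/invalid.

valid; difference matches t_k

s_(k+1) = -2*3**(k + 1)*(k + 1)*(k + (k + 1)**2 - 1) + 2
s_(k+1) − s_k = 2*3**k*k*(-2*k**2 - 11*k - 11)
(s_(k+1) − s_k) − t_k = 0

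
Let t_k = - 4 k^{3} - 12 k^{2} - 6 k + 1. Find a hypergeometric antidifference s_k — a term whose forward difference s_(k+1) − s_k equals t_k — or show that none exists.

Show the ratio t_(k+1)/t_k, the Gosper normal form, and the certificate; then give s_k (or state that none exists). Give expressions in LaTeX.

s_k = k \left(- k^{3} - 2 k^{2} + 2 k + 2\right)

Ratio r(k) = (4*k**3 + 24*k**2 + 42*k + 21)/(4*k**3 + 12*k**2 + 6*k - 1).
Take A(k)=1, B(k)=1, C(k)=k**3 + 3*k**2 + 3*k/2 - 1/4.
Need (1)·f(k+1) − (1)·f(k) = k**3 + 3*k**2 + 3*k/2 - 1/4.
d = 4 from the (0,0,3) case.
A polynomial solution: f(k) = k*(k**3 + 2*k**2 - 2*k - 2)/4.
R(k) = B(k−1)·f(k)/C(k) = k*(k**3 + 2*k**2 - 2*k - 2)/(4*k**3 + 12*k**2 + 6*k - 1); s_k = R·t_k = k*(-k**3 - 2*k**2 + 2*k + 2).
s_(k+1) − s_k = -4*k**3 - 12*k**2 - 6*k + 1 = t_k.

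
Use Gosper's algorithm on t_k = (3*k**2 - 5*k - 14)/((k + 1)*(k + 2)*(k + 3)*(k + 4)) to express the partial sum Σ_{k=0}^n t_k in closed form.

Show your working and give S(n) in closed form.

The ratio is (k + 1)*(5*k - 3*(k + 1)**2 + 19)/((k + 5)*(-3*k**2 + 5*k + 14)).
Factor: A=k + 1; B=k + 5; C=k**2 - 5*k/3 - 14/3.
Solve (k + 1)·f(k+1) − (k + 4)·f(k) = k**2 - 5*k/3 - 14/3.
From deg A=1, deg B=1, deg C=2: d=3.
Match coefficients ⇒ f(k) = -k*(k**2 + 12*k + 15)/6.
R(k) = B(k−1)·f(k)/C(k) = -k*(k + 4)*(k**2 + 12*k + 15)/(2*(3*k**2 - 5*k - 14)); s_k = R·t_k = k*(-k**2 - 12*k - 15)/(2*(k + 1)*(k + 2)*(k + 3)).
s_(k+1) − s_k = (3*k**2 - 5*k - 14)/(k**4 + 10*k**3 + 35*k**2 + 50*k + 24) = t_k.
Σ_(k=0)^n t_k = s_(n+1) − s_(0) = ((-n**3 - 15*n**2 - 42*n - 28)/(2*(n**3 + 9*n**2 + 26*n + 24))) − (0), i.e. (-n**3 - 15*n**2 - 42*n - 28)/(2*(n**3 + 9*n**2 + 26*n + 24)).

S(n) = (-n**3 - 15*n**2 - 42*n - 28)/(2*(n**3 + 9*n**2 + 26*n + 24))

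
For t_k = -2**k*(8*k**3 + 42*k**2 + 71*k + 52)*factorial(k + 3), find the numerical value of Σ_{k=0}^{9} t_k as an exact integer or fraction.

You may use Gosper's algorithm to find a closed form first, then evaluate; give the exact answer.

Step 1: r(k) = 2*(8*k**4 + 98*k**3 + 443*k**2 + 889*k + 692)/(8*k**3 + 42*k**2 + 71*k + 52).
Normal form (A,B,C) = (2*k + 8, 1, k**3 + 21*k**2/4 + 71*k/8 + 13/2).
Set up (2*k + 8)·f(k+1) − (1)·f(k) − (k**3 + 21*k**2/4 + 71*k/8 + 13/2) = 0.
deg f ≤ 2 (via 1,0,3).
Coefficient equations give f(k) = (4*k**2 - k + 4)/8.
Certificate R = B(k−1)f/C = (4*k**2 - k + 4)/(8*k**3 + 42*k**2 + 71*k + 52) gives s_k = -2**k*(4*k**2 - k + 4)*factorial(k + 3).
Δs = -2**k*(8*k**3 + 42*k**2 + 71*k + 52)*factorial(k + 3), as required.
Σ_(k=0)^(9) t_k = s_(10) − s_(0) = -2512328903884800 − (-24) = -2512328903884776.

Σ = -2512328903884776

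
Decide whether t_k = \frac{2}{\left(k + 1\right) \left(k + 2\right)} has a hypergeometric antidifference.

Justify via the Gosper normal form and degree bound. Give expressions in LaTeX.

The ratio is (k + 1)/(k + 3).
Factor: A=k + 1; B=k + 3; C=1.
f must satisfy (k + 1)·f(k+1) − (k + 2)·f(k) = 1.
From deg A=1, deg B=1, deg C=0: d=1.
Coefficient equations give f(k) = k.
Then R = B(k−1)f/C = k*(k + 2), so s_k = R(k)·t_k = 2*k/(k + 1).
s_(k+1) − s_k = 2/(k**2 + 3*k + 2) = t_k.

Yes. s_k = \frac{2 k}{k + 1}.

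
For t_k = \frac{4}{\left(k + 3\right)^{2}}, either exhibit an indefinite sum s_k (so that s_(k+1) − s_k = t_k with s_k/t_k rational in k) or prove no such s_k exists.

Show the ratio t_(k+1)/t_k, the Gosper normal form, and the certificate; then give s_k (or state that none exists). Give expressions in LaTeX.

no hypergeometric antidifference exists

r(k) = (k + 3)**2/(k + 4)**2 after simplifying.
A = k**2 + 6*k + 9, B = k**2 + 8*k + 16, C = 1.
Need (k**2 + 6*k + 9)·f(k+1) − (k**2 + 6*k + 9)·f(k) = 1.
Bound: deg f ≤ 0.
Generic f = c0 gives residual -1; -1 = 0 cannot hold, so t_k is not Gosper-summable.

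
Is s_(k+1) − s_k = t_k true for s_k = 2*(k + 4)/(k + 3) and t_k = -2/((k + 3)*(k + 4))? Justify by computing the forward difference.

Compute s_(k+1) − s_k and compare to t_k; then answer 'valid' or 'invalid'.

valid; difference matches t_k

s_(k+1) = 2*(k + 5)/(k + 4)
s_(k+1) − s_k = -2/(k**2 + 7*k + 12)
(s_(k+1) − s_k) − t_k = 0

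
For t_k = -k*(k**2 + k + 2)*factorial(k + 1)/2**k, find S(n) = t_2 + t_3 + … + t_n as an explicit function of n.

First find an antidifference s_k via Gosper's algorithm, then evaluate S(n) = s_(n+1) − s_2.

t_(k+1)/t_k = (k + 1)*(k + 2)*(k + (k + 1)**2 + 3)/(2*k*(k**2 + k + 2)).
Take A(k)=k/2 + 1, B(k)=1, C(k)=k**3 + k**2 + 2*k.
f must satisfy (k/2 + 1)·f(k+1) − (1)·f(k) = k**3 + k**2 + 2*k.
d = 2 from the (1,0,3) case.
Match coefficients ⇒ f(k) = 2*(k - 2)*(k + 1).
Certificate R = B(k−1)f/C = 2*(k - 2)*(k + 1)/(k*(k**2 + k + 2)) gives s_k = -2**(1 - k)*(k - 2)*(k + 1)*factorial(k + 1).
Verify: -k*(k**2 + k + 2)*factorial(k + 1)/2**k matches t_k.
Telescope: S(n) = s_(n+1) − s_(2) = -(n - 1)*(n + 2)*factorial(n + 2)/2**n − (0) = -(n - 1)*(n + 2)*factorial(n + 2)/2**n.

S(n) = -(n - 1)*(n + 2)*factorial(n + 2)/2**n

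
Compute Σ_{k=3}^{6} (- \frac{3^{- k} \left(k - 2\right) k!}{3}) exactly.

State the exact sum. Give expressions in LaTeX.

Σ = -506/243

Compute t_(k+1)/t_k: get (k**2 - 1)/(3*(k - 2)).
Take A(k)=k/3 + 1/3, B(k)=1, C(k)=k - 2.
Need (k/3 + 1/3)·f(k+1) − (1)·f(k) = k - 2.
deg f ≤ 0 (via 1,0,1).
Solving with deg f ≤ 0: f(k) = 3.
Then R = B(k−1)f/C = 3/(k - 2), so s_k = R(k)·t_k = -factorial(k)/3**k.
s_(k+1) − s_k = -(k - 2)*factorial(k)/(3*3**k) = t_k.
Sum = s_(7) − s_(3); s_(7) = -560/243, s_(3) = -2/9 ⇒ -506/243.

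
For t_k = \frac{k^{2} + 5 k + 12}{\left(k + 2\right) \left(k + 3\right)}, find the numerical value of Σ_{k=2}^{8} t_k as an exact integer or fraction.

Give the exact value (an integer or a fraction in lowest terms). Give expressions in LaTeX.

Σ = 175/22

r(k) = (k + 2)*(5*k + (k + 1)**2 + 17)/((k + 4)*(k**2 + 5*k + 12)) after simplifying.
Gosper form: A/B · C(k+1)/C(k) with A=k + 2, B=k + 4, C=k**2 + 5*k + 12.
f must satisfy (k + 2)·f(k+1) − (k + 3)·f(k) = k**2 + 5*k + 12.
From deg A=1, deg B=1, deg C=2: d=2.
Solve for f: f(k) = k*(k + 5) (degree 2 ≤ 2).
Certificate R = B(k−1)f/C = k*(k + 3)*(k + 5)/(k**2 + 5*k + 12) gives s_k = k*(k + 5)/(k + 2).
s_(k+1) − s_k = (k**2 + 5*k + 12)/(k**2 + 5*k + 6) = t_k.
Σ_(k=2)^(8) t_k = s_(9) − s_(2) = 126/11 − (7/2) = 175/22.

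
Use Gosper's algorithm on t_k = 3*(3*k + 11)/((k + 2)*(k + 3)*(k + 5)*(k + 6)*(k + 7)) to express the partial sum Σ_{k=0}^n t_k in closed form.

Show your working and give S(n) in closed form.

S(n) = (n**3 + 16*n**2 + 81*n + 66)/(20*(n**3 + 16*n**2 + 81*n + 126))

The ratio is (k + 2)*(k + 5)*(3*k + 14)/((k + 4)*(k + 8)*(3*k + 11)).
A = k + 2, B = k + 8, C = k**2 + 23*k/3 + 44/3.
Set up (k + 2)·f(k+1) − (k + 7)·f(k) − (k**2 + 23*k/3 + 44/3) = 0.
deg f ≤ 5 (via 1,1,2).
Solve for f: f(k) = k*(k + 3)*(k + 4)*(k**2 + 13*k + 52)/180 (degree 5 ≤ 5).
Certificate R = B(k−1)f/C = k*(k + 3)*(k + 7)*(k**2 + 13*k + 52)/(60*(3*k + 11)) gives s_k = k*(k**2 + 13*k + 52)/(20*(k**3 + 13*k**2 + 52*k + 60)).
Check: Δs_k = 3*(3*k + 11)/(k**5 + 23*k**4 + 203*k**3 + 853*k**2 + 1692*k + 1260). ✓
s_(n+1) = (n**3 + 16*n**2 + 81*n + 66)/(20*(n**3 + 16*n**2 + 81*n + 126)) and s_(0) = 0, so S(n) = (n**3 + 16*n**2 + 81*n + 66)/(20*(n**3 + 16*n**2 + 81*n + 126)).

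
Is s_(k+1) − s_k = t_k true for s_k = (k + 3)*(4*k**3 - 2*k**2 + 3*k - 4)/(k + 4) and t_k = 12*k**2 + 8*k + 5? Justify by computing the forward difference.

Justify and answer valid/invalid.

s_(k+1) = (4*k**4 + 26*k**3 + 51*k**2 + 45*k + 4)/(k + 5)
s_(k+1) − s_k = (12*k**4 + 108*k**3 + 259*k**2 + 171*k + 76)/(k**2 + 9*k + 20)
(s_(k+1) − s_k) − t_k = 2*(-4*k**3 - 29*k**2 - 17*k - 12)/(k**2 + 9*k + 20)

Invalid: residual 2*(-4*k**3 - 29*k**2 - 17*k - 12)/(k**2 + 9*k + 20) ≠ 0.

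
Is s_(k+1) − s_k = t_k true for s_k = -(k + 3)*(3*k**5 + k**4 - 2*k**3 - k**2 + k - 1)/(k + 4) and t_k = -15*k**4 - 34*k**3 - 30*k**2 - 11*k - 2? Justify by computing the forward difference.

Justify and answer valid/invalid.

s_(k+1) = -(k + 4)*(k + 3*(k + 1)**5 + (k + 1)**4 - 2*(k + 1)**3 - (k + 1)**2)/(k + 5)
s_(k+1) − s_k = (-15*k**6 - 157*k**5 - 543*k**4 - 793*k**3 - 569*k**2 - 193*k - 31)/(k**2 + 9*k + 20)
(s_(k+1) − s_k) − t_k = 3*(4*k**5 + 31*k**4 + 56*k**3 + 44*k**2 + 15*k + 3)/(k**2 + 9*k + 20)

Invalid: residual 3*(4*k**5 + 31*k**4 + 56*k**3 + 44*k**2 + 15*k + 3)/(k**2 + 9*k + 20) ≠ 0.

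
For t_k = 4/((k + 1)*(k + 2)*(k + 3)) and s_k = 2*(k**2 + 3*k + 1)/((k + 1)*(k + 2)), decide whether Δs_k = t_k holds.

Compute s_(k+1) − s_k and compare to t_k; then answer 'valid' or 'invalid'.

s_(k+1) = 2*(3*k + (k + 1)**2 + 4)/((k + 2)*(k + 3))
s_(k+1) − s_k = 4/(k**3 + 6*k**2 + 11*k + 6)
(s_(k+1) − s_k) − t_k = 0

Valid: the claim telescopes to t_k.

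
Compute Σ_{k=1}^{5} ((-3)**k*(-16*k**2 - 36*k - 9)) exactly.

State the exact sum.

Σ = 115923

t_(k+1)/t_k = 3*(-16*k**2 - 68*k - 61)/(16*k**2 + 36*k + 9).
Gosper form: A/B · C(k+1)/C(k) with A=-3, B=1, C=k**2 + 9*k/4 + 9/16.
f must satisfy (-3)·f(k+1) − (1)·f(k) = k**2 + 9*k/4 + 9/16.
Degrees (0,0,2) ⇒ d ≤ 2.
A polynomial solution: f(k) = -(4*k**2 + 3*k - 3)/16.
So s_k = (B(k−1)f/C)·t_k = (-(4*k**2 + 3*k - 3)/(16*k**2 + 36*k + 9))·t_k = (-3)**k*(4*k**2 + 3*k - 3).
s_(k+1) − s_k = (-3)**k*(-16*k**2 - 36*k - 9) = t_k.
Evaluate s at k=6 and k=1: 115911 and -12; difference 115923.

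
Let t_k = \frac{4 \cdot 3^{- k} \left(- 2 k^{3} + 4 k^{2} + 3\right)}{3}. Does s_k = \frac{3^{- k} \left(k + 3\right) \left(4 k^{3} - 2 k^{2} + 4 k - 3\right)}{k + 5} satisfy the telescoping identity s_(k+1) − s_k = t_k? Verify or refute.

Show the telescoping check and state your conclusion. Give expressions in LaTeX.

Invalid: residual \frac{2 \cdot 3^{- k} \left(8 k^{4} + 36 k^{3} - 86 k^{2} - 69\right)}{3 \left(k^{2} + 11 k + 30\right)} ≠ 0.

s_(k+1) = (4*k**4 + 26*k**3 + 52*k**2 + 51*k + 12)/(3*3**k*(k + 6))
s_(k+1) − s_k = 2*(-4*k**5 - 28*k**4 + 4*k**3 + 160*k**2 + 66*k + 111)/(3*3**k*(k**2 + 11*k + 30))
(s_(k+1) − s_k) − t_k = 2*(8*k**4 + 36*k**3 - 86*k**2 - 69)/(3*3**k*(k**2 + 11*k + 30))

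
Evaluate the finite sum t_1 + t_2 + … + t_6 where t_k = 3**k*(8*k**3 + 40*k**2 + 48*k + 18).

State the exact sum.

Step 1: r(k) = 3*(4*k**3 + 32*k**2 + 76*k + 57)/(4*k**3 + 20*k**2 + 24*k + 9).
So A=3 and B=1, with C=k**3 + 5*k**2 + 6*k + 9/4.
Set up (3)·f(k+1) − (1)·f(k) − (k**3 + 5*k**2 + 6*k + 9/4) = 0.
Bound: deg f ≤ 3.
Solving with deg f ≤ 3: f(k) = k**2*(2*k + 1)/4.
So s_k = (B(k−1)f/C)·t_k = (k**2*(2*k + 1)/(4*k**3 + 20*k**2 + 24*k + 9))·t_k = 3**k*k**2*(4*k + 2).
Verify: 3**k*(8*k**3 + 40*k**2 + 48*k + 18) matches t_k.
Evaluate s at k=7 and k=1: 3214890 and 18; difference 3214872.

Σ = 3214872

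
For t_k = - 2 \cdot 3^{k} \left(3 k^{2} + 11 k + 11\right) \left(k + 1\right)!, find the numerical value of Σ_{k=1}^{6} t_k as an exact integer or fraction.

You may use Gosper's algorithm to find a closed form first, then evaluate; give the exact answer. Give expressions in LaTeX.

Ratio r(k) = 3*(3*k**3 + 23*k**2 + 59*k + 50)/(3*k**2 + 11*k + 11).
Gosper form: A/B · C(k+1)/C(k) with A=3*k + 6, B=1, C=k**2 + 11*k/3 + 11/3.
Solve (3*k + 6)·f(k+1) − (1)·f(k) = k**2 + 11*k/3 + 11/3.
d = 1 from the (1,0,2) case.
Solve for f: f(k) = (k + 1)/3 (degree 1 ≤ 1).
Then R = B(k−1)f/C = (k + 1)/(3*k**2 + 11*k + 11), so s_k = R(k)·t_k = -2*3**k*(k + 1)*factorial(k + 1).
Check: Δs_k = -2*3**k*(3*k**2 + 11*k + 11)*factorial(k + 1). ✓
Evaluate s at k=7 and k=1: -1410877440 and -24; difference -1410877416.

Σ = -1410877416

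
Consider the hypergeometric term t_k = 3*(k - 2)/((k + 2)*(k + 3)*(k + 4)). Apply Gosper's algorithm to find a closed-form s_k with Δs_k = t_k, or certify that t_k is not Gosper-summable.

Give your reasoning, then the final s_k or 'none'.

Ratio r(k) = (k - 1)*(k + 2)/((k - 2)*(k + 5)).
A = k + 2, B = k + 5, C = k - 2.
Need (k + 2)·f(k+1) − (k + 4)·f(k) = k - 2.
Bound: deg f ≤ 2.
A polynomial solution: f(k) = -k.
Certificate R = B(k−1)f/C = -k*(k + 4)/(k - 2) gives s_k = -3*k/((k + 2)*(k + 3)).
s_(k+1) − s_k = 3*(k - 2)/(k**3 + 9*k**2 + 26*k + 24) = t_k.

s_k = -3*k/((k + 2)*(k + 3))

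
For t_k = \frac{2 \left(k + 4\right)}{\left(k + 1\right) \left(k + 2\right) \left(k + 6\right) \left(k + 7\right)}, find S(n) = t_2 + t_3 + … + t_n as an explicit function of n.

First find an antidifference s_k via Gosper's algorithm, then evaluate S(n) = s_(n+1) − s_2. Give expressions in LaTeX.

S(n) = \frac{n^{2} + 9 n - 10}{24 \left(n^{2} + 9 n + 14\right)}

r(k) = (k + 1)*(k + 5)*(k + 6)/((k + 3)*(k + 4)*(k + 8)) after simplifying.
So A=k + 1 and B=k + 8, with C=k**4 + 16*k**3 + 95*k**2 + 248*k + 240.
f must satisfy (k + 1)·f(k+1) − (k + 7)·f(k) = k**4 + 16*k**3 + 95*k**2 + 248*k + 240.
d = 6 from the (1,1,4) case.
A polynomial solution: f(k) = k*(k + 2)*(k + 3)*(k + 4)*(k + 5)*(k + 7)/12.
Get s_k = R·t_k = k*(k + 7)/(6*(k**2 + 7*k + 6)) with R(k) = B(k−1)f(k)/C(k) = k*(k + 2)*(k + 7)**2/(12*(k + 4)).
s_(k+1) − s_k = 2*(k + 4)/(k**4 + 16*k**3 + 83*k**2 + 152*k + 84) = t_k.
s_(n+1) = (n**2 + 9*n + 8)/(6*(n**2 + 9*n + 14)) and s_(2) = 1/8, so S(n) = (n**2 + 9*n - 10)/(24*(n**2 + 9*n + 14)).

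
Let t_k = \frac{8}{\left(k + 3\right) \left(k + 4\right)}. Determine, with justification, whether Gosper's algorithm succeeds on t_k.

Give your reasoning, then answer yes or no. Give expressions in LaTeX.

t_(k+1)/t_k = (k + 3)/(k + 5).
Factor: A=k + 3; B=k + 5; C=1.
Need (k + 3)·f(k+1) − (k + 4)·f(k) = 1.
deg f ≤ 1 (via 1,1,0).
Solving with deg f ≤ 1: f(k) = k/3.
Certificate R = B(k−1)f/C = k*(k + 4)/3 gives s_k = 8*k/(3*(k + 3)).
Δs = 8/(k**2 + 7*k + 12), as required.

Yes. s_k = \frac{8 k}{3 \left(k + 3\right)}.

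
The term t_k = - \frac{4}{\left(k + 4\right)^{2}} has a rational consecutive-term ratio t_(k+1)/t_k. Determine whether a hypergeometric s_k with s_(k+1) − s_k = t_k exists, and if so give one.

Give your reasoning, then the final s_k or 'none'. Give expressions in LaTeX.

Ratio r(k) = (k + 4)**2/(k + 5)**2.
So A=k**2 + 8*k + 16 and B=k**2 + 10*k + 25, with C=1.
Solve (k**2 + 8*k + 16)·f(k+1) − (k**2 + 8*k + 16)·f(k) = 1.
Bound: deg f ≤ 0.
Generic f = c0 gives residual -1; -1 = 0 cannot hold, so t_k is not Gosper-summable.

no hypergeometric antidifference exists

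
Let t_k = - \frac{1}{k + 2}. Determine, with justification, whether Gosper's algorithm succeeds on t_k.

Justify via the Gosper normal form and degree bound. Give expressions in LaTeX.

No. Not Gosper-summable.

t_(k+1)/t_k = (k + 2)/(k + 3).
A = k + 2, B = k + 3, C = 1.
f must satisfy (k + 2)·f(k+1) − (k + 2)·f(k) = 1.
Degrees (1,1,0) ⇒ d ≤ 0.
f = c0 ⇒ A·f(k+1) − B(k−1)·f(k) − C = -1. The system {-1 = 0} is inconsistent; no antidifference.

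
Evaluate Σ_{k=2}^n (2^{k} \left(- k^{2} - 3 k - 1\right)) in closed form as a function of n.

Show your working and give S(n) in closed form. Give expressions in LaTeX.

t_(k+1)/t_k = 2*(k**2 + 5*k + 5)/(k**2 + 3*k + 1).
Take A(k)=2, B(k)=1, C(k)=k**2 + 3*k + 1.
Set up (2)·f(k+1) − (1)·f(k) − (k**2 + 3*k + 1) = 0.
d = 2 from the (0,0,2) case.
Match coefficients ⇒ f(k) = k**2 - k + 1.
Get s_k = R·t_k = 2**k*(-k**2 + k - 1) with R(k) = B(k−1)f(k)/C(k) = (k**2 - k + 1)/(k**2 + 3*k + 1).
Δs = 2**k*(-k**2 - 3*k - 1), as required.
Telescope: S(n) = s_(n+1) − s_(2) = 2**(n + 1)*(-n**2 - n - 1) − (-12) = -2*2**n*n**2 - 2*2**n*n - 2*2**n + 12.

S(n) = - 2 \cdot 2^{n} n^{2} - 2 \cdot 2^{n} n - 2 \cdot 2^{n} + 12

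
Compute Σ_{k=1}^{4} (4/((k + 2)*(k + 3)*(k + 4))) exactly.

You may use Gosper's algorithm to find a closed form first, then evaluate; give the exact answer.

Σ = 11/84

t_(k+1)/t_k = (k + 2)/(k + 5).
Factor: A=k + 2; B=k + 5; C=1.
Set up (k + 2)·f(k+1) − (k + 4)·f(k) − (1) = 0.
d = 2 from the (1,1,0) case.
Coefficient equations give f(k) = k*(k + 5)/12.
Certificate R = B(k−1)f/C = k*(k + 4)*(k + 5)/12 gives s_k = k*(k + 5)/(3*(k + 2)*(k + 3)).
Check: Δs_k = 4/(k**3 + 9*k**2 + 26*k + 24). ✓
Evaluate s at k=5 and k=1: 25/84 and 1/6; difference 11/84.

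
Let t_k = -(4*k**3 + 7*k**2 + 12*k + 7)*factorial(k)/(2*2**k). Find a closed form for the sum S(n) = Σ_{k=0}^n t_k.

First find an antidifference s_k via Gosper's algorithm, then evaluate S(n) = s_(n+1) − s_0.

S(n) = -2**(-n - 1)*(n + 1)*(4*n + 7)*factorial(n + 1)

Compute t_(k+1)/t_k: get (4*k**4 + 23*k**3 + 57*k**2 + 68*k + 30)/(2*(4*k**3 + 7*k**2 + 12*k + 7)).
Normal form (A,B,C) = (k/2 + 1/2, 1, k**3 + 7*k**2/4 + 3*k + 7/4).
Need (k/2 + 1/2)·f(k+1) − (1)·f(k) = k**3 + 7*k**2/4 + 3*k + 7/4.
From deg A=1, deg B=0, deg C=3: d=2.
Solving with deg f ≤ 2: f(k) = k*(4*k + 3)/2.
R(k) = B(k−1)·f(k)/C(k) = 2*k*(4*k + 3)/(4*k**3 + 7*k**2 + 12*k + 7); s_k = R·t_k = -k*(4*k + 3)*factorial(k)/2**k.
Δs = -(4*k**3 + 7*k**2 + 12*k + 7)*factorial(k)/(2*2**k), as required.
Σ_(k=0)^n t_k = s_(n+1) − s_(0) = (-2**(-n - 1)*(n + 1)*(4*n + 7)*factorial(n + 1)) − (0), i.e. -2**(-n - 1)*(n + 1)*(4*n + 7)*factorial(n + 1).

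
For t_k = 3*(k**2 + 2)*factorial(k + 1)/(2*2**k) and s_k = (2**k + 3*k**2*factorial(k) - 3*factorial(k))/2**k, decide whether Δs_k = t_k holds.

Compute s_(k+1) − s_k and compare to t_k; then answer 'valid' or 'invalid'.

s_(k+1) = (2*2**k + 3*k**3*factorial(k) + 9*k**2*factorial(k) + 6*k*factorial(k))/(2*2**k)
s_(k+1) − s_k = 3*(k**2 + 2)*factorial(k + 1)/(2*2**k)
(s_(k+1) − s_k) − t_k = 0

valid; difference matches t_k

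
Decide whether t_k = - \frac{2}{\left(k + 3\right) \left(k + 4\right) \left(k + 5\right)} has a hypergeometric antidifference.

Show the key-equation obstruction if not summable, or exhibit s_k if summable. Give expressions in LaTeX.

Yes. s_k = \frac{k \left(- k - 7\right)}{12 \left(k + 3\right) \left(k + 4\right)}.

Compute t_(k+1)/t_k: get (k + 3)/(k + 6).
Take A(k)=k + 3, B(k)=k + 6, C(k)=1.
f must satisfy (k + 3)·f(k+1) − (k + 5)·f(k) = 1.
From deg A=1, deg B=1, deg C=0: d=2.
Match coefficients ⇒ f(k) = k*(k + 7)/24.
Certificate R = B(k−1)f/C = k*(k + 5)*(k + 7)/24 gives s_k = k*(-k - 7)/(12*(k + 3)*(k + 4)).
Check: Δs_k = -2/(k**3 + 12*k**2 + 47*k + 60). ✓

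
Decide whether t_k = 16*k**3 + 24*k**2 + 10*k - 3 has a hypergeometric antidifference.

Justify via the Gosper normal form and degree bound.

Yes. s_k = k*(4*k**3 - 3*k - 4).

Ratio r(k) = (16*k**3 + 72*k**2 + 106*k + 47)/(16*k**3 + 24*k**2 + 10*k - 3).
Take A(k)=1, B(k)=1, C(k)=k**3 + 3*k**2/2 + 5*k/8 - 3/16.
Key eq: (1)·f(k+1) = (1)·f(k) + (k**3 + 3*k**2/2 + 5*k/8 - 3/16).
d = 4 from the (0,0,3) case.
Coefficient equations give f(k) = k*(4*k**3 - 3*k - 4)/16.
Get s_k = R·t_k = k*(4*k**3 - 3*k - 4) with R(k) = B(k−1)f(k)/C(k) = k*(4*k**3 - 3*k - 4)/(16*k**3 + 24*k**2 + 10*k - 3).
s_(k+1) − s_k = 16*k**3 + 24*k**2 + 10*k - 3 = t_k.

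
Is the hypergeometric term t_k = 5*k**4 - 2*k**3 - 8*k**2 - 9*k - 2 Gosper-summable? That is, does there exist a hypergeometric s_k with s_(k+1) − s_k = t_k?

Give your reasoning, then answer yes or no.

Yes. s_k = k*(k**4 - 3*k**3 - k + 1).

Compute t_(k+1)/t_k: get (5*k**4 + 18*k**3 + 16*k**2 - 11*k - 16)/(5*k**4 - 2*k**3 - 8*k**2 - 9*k - 2).
Take A(k)=1, B(k)=1, C(k)=k**4 - 2*k**3/5 - 8*k**2/5 - 9*k/5 - 2/5.
f must satisfy (1)·f(k+1) − (1)·f(k) = k**4 - 2*k**3/5 - 8*k**2/5 - 9*k/5 - 2/5.
deg f ≤ 5 (via 0,0,4).
A polynomial solution: f(k) = k*(k**4 - 3*k**3 - k + 1)/5.
Get s_k = R·t_k = k*(k**4 - 3*k**3 - k + 1) with R(k) = B(k−1)f(k)/C(k) = k*(k**4 - 3*k**3 - k + 1)/(5*k**4 - 2*k**3 - 8*k**2 - 9*k - 2).
Δs = 5*k**4 - 2*k**3 - 8*k**2 - 9*k - 2, as required.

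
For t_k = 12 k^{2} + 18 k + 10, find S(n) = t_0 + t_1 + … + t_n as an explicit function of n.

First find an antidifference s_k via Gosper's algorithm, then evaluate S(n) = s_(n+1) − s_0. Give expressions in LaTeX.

r(k) = (6*k**2 + 21*k + 20)/(6*k**2 + 9*k + 5) after simplifying.
Take A(k)=1, B(k)=1, C(k)=k**2 + 3*k/2 + 5/6.
f must satisfy (1)·f(k+1) − (1)·f(k) = k**2 + 3*k/2 + 5/6.
deg f ≤ 3 (via 0,0,2).
A polynomial solution: f(k) = k*(4*k**2 + 3*k + 3)/12.
Certificate R = B(k−1)f/C = k*(4*k**2 + 3*k + 3)/(2*(6*k**2 + 9*k + 5)) gives s_k = k*(4*k**2 + 3*k + 3).
Check: Δs_k = 12*k**2 + 18*k + 10. ✓
Evaluate: s_(n+1) = 4*n**3 + 15*n**2 + 21*n + 10; subtract s_(0) = 0 ⇒ S(n) = 4*n**3 + 15*n**2 + 21*n + 10.

S(n) = 4 n^{3} + 15 n^{2} + 21 n + 10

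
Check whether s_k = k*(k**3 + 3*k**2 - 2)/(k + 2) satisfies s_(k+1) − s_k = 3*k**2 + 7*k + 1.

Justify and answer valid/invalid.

s_(k+1) = (k + 1)*((k + 1)**3 + 3*(k + 1)**2 - 2)/(k + 3)
s_(k+1) − s_k = (3*k**4 + 20*k**3 + 43*k**2 + 30*k + 4)/(k**2 + 5*k + 6)
(s_(k+1) − s_k) − t_k = (-2*k**3 - 11*k**2 - 17*k - 2)/(k**2 + 5*k + 6)

Invalid: residual (-2*k**3 - 11*k**2 - 17*k - 2)/(k**2 + 5*k + 6) ≠ 0.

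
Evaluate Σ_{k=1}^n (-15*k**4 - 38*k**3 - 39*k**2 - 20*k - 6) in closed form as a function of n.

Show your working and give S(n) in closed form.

S(n) = n*(-3*n**4 - 17*n**3 - 37*n**2 - 39*n - 22)

t_(k+1)/t_k = (15*k**4 + 98*k**3 + 243*k**2 + 272*k + 118)/(15*k**4 + 38*k**3 + 39*k**2 + 20*k + 6).
Gosper form: A/B · C(k+1)/C(k) with A=1, B=1, C=k**4 + 38*k**3/15 + 13*k**2/5 + 4*k/3 + 2/5.
f must satisfy (1)·f(k+1) − (1)·f(k) = k**4 + 38*k**3/15 + 13*k**2/5 + 4*k/3 + 2/5.
From deg A=0, deg B=0, deg C=4: d=5.
Coefficient equations give f(k) = k*(3*k**4 + 2*k**3 - k**2 + 2)/15.
Then R = B(k−1)f/C = k*(3*k**4 + 2*k**3 - k**2 + 2)/(15*k**4 + 38*k**3 + 39*k**2 + 20*k + 6), so s_k = R(k)·t_k = k*(-3*k**4 - 2*k**3 + k**2 - 2).
Verify: -15*k**4 - 38*k**3 - 39*k**2 - 20*k - 6 matches t_k.
Telescope: S(n) = s_(n+1) − s_(1) = -3*n**5 - 17*n**4 - 37*n**3 - 39*n**2 - 22*n - 6 − (-6) = n*(-3*n**4 - 17*n**3 - 37*n**2 - 39*n - 22).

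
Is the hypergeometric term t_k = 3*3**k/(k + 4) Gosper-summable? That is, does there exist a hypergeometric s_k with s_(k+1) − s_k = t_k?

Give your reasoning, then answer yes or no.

No — negative degree bound, so no certificate f.

Compute t_(k+1)/t_k: get 3*(k + 4)/(k + 5).
A = 3*k + 12, B = k + 5, C = 1.
f must satisfy (3*k + 12)·f(k+1) − (k + 4)·f(k) = 1.
deg f ≤ -1 (via 1,1,0).
Bound -1 < 0, so the key equation has no polynomial solution.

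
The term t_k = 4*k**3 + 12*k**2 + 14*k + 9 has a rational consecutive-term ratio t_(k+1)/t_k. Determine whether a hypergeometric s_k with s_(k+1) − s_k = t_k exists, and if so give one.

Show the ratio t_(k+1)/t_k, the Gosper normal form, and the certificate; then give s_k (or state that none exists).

s_k = k*(k**3 + 2*k**2 + 2*k + 4)

t_(k+1)/t_k = (4*k**3 + 24*k**2 + 50*k + 39)/(4*k**3 + 12*k**2 + 14*k + 9).
Gosper form: A/B · C(k+1)/C(k) with A=1, B=1, C=k**3 + 3*k**2 + 7*k/2 + 9/4.
Set up (1)·f(k+1) − (1)·f(k) − (k**3 + 3*k**2 + 7*k/2 + 9/4) = 0.
Bound: deg f ≤ 4.
Solving with deg f ≤ 4: f(k) = k*(k + 2)*(k**2 + 2)/4.
So s_k = (B(k−1)f/C)·t_k = (k*(k + 2)*(k**2 + 2)/(4*k**3 + 12*k**2 + 14*k + 9))·t_k = k*(k**3 + 2*k**2 + 2*k + 4).
Δs = 4*k**3 + 12*k**2 + 14*k + 9, as required.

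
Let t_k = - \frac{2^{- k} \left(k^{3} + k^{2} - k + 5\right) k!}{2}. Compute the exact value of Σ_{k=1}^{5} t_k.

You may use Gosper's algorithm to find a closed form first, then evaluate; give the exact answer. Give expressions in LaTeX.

t_(k+1)/t_k = (k + 1)*(-k + (k + 1)**3 + (k + 1)**2 + 4)/(2*(k**3 + k**2 - k + 5)).
Normal form (A,B,C) = (k/2 + 1/2, 1, k**3 + k**2 - k + 5).
Need (k/2 + 1/2)·f(k+1) − (1)·f(k) = k**3 + k**2 - k + 5.
Degrees (1,0,3) ⇒ d ≤ 2.
Solving with deg f ≤ 2: f(k) = 2*(k - 2)*(k + 2).
Certificate R = B(k−1)f/C = 2*(k - 2)*(k + 2)/(k**3 + k**2 - k + 5) gives s_k = -(k - 2)*(k + 2)*factorial(k)/2**k.
s_(k+1) − s_k = -(k**3 + k**2 - k + 5)*factorial(k)/(2*2**k) = t_k.
Evaluate s at k=6 and k=1: -360 and 3/2; difference -723/2.

Σ = -723/2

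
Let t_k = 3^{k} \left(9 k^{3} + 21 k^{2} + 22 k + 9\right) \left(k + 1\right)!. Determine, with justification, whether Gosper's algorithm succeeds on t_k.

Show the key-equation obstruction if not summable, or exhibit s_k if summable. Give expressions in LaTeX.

Yes. s_k = 3^{k} \left(3 k^{2} - 4 k + 3\right) \left(k + 1\right)!.

r(k) = 3*(9*k**4 + 66*k**3 + 187*k**2 + 243*k + 122)/(9*k**3 + 21*k**2 + 22*k + 9) after simplifying.
Normal form (A,B,C) = (3*k + 6, 1, k**3 + 7*k**2/3 + 22*k/9 + 1).
Solve (3*k + 6)·f(k+1) − (1)·f(k) = k**3 + 7*k**2/3 + 22*k/9 + 1.
deg f ≤ 2 (via 1,0,3).
Coefficient equations give f(k) = (3*k**2 - 4*k + 3)/9.
R(k) = B(k−1)·f(k)/C(k) = (3*k**2 - 4*k + 3)/(9*k**3 + 21*k**2 + 22*k + 9); s_k = R·t_k = 3**k*(3*k**2 - 4*k + 3)*factorial(k + 1).
Check: Δs_k = 3**k*(9*k**3 + 21*k**2 + 22*k + 9)*factorial(k + 1). ✓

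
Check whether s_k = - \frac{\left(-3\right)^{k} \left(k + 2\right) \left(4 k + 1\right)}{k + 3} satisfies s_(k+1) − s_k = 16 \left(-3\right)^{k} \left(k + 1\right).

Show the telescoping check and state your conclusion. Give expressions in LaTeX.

Invalid: residual \frac{\left(-3\right)^{k} \left(- 16 k^{2} - 68 k - 49\right)}{k^{2} + 7 k + 12} ≠ 0.

s_(k+1) = 3*(-3)**k*(k + 3)*(4*k + 5)/(k + 4)
s_(k+1) − s_k = (-3)**k*(16*k**3 + 112*k**2 + 236*k + 143)/(k**2 + 7*k + 12)
(s_(k+1) − s_k) − t_k = (-3)**k*(-16*k**2 - 68*k - 49)/(k**2 + 7*k + 12)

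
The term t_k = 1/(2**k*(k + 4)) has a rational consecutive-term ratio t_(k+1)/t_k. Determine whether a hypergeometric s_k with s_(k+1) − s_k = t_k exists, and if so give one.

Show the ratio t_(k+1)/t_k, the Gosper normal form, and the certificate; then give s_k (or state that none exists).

none — t_k is not Gosper-summable

The ratio is (k + 4)/(2*(k + 5)).
So A=k/2 + 2 and B=k + 5, with C=1.
Key eq: (k/2 + 2)·f(k+1) = (k + 4)·f(k) + (1).
d = -1 from the (1,1,0) case.
deg f ≤ -1 is impossible — no certificate.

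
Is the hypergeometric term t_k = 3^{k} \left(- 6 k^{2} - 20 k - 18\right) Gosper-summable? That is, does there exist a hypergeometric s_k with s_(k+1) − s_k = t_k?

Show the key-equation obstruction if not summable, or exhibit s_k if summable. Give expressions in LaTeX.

Yes. s_k = 3^{k} \left(- 3 k^{2} - k - 3\right).

t_(k+1)/t_k = 3*(3*k**2 + 16*k + 22)/(3*k**2 + 10*k + 9).
Take A(k)=3, B(k)=1, C(k)=k**2 + 10*k/3 + 3.
f must satisfy (3)·f(k+1) − (1)·f(k) = k**2 + 10*k/3 + 3.
d = 2 from the (0,0,2) case.
Match coefficients ⇒ f(k) = (3*k**2 + k + 3)/6.
Then R = B(k−1)f/C = (3*k**2 + k + 3)/(2*(3*k**2 + 10*k + 9)), so s_k = R(k)·t_k = 3**k*(-3*k**2 - k - 3).
Check: Δs_k = 3**k*(-6*k**2 - 20*k - 18). ✓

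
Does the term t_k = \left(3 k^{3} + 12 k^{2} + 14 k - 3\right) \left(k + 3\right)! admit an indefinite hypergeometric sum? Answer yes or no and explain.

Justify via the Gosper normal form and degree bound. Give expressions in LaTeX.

Yes. s_k = \left(3 k^{2} - 3 k - 1\right) \left(k + 3\right)!.

The ratio is (3*k**4 + 33*k**3 + 131*k**2 + 214*k + 104)/(3*k**3 + 12*k**2 + 14*k - 3).
Normal form (A,B,C) = (k + 4, 1, k**3 + 4*k**2 + 14*k/3 - 1).
f must satisfy (k + 4)·f(k+1) − (1)·f(k) = k**3 + 4*k**2 + 14*k/3 - 1.
Degrees (1,0,3) ⇒ d ≤ 2.
A polynomial solution: f(k) = (3*k**2 - 3*k - 1)/3.
So s_k = (B(k−1)f/C)·t_k = ((3*k**2 - 3*k - 1)/(3*k**3 + 12*k**2 + 14*k - 3))·t_k = (3*k**2 - 3*k - 1)*factorial(k + 3).
Check: Δs_k = (3*k**3 + 12*k**2 + 14*k - 3)*factorial(k + 3). ✓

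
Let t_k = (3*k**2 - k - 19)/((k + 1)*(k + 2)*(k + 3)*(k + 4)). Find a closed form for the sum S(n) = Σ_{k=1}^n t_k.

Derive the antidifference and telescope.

r(k) = (k + 1)*(k - 3*(k + 1)**2 + 20)/((k + 5)*(-3*k**2 + k + 19)) after simplifying.
Take A(k)=k + 1, B(k)=k + 5, C(k)=k**2 - k/3 - 19/3.
Set up (k + 1)·f(k+1) − (k + 4)·f(k) − (k**2 - k/3 - 19/3) = 0.
deg f ≤ 3 (via 1,1,2).
Solving with deg f ≤ 3: f(k) = -k*(k + 2)*(2*k + 17)/9.
Then R = B(k−1)f/C = -k*(k + 2)*(k + 4)*(2*k + 17)/(3*(3*k**2 - k - 19)), so s_k = R(k)·t_k = k*(-2*k - 17)/(3*(k**2 + 4*k + 3)).
Δs = (3*k**2 - k - 19)/(k**4 + 10*k**3 + 35*k**2 + 50*k + 24), as required.
Telescope: S(n) = s_(n+1) − s_(1) = (-2*n**2 - 21*n - 19)/(3*(n**2 + 6*n + 8)) − (-19/24) = n*(n - 18)/(8*(n**2 + 6*n + 8)).

S(n) = n*(n - 18)/(8*(n**2 + 6*n + 8))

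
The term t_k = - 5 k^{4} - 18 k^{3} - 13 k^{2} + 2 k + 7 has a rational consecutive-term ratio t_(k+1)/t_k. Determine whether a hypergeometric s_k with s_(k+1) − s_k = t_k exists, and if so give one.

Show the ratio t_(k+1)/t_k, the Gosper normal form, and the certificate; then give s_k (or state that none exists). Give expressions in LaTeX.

t_(k+1)/t_k = (5*k**4 + 38*k**3 + 97*k**2 + 98*k + 27)/(5*k**4 + 18*k**3 + 13*k**2 - 2*k - 7).
A = 1, B = 1, C = k**4 + 18*k**3/5 + 13*k**2/5 - 2*k/5 - 7/5.
f must satisfy (1)·f(k+1) − (1)·f(k) = k**4 + 18*k**3/5 + 13*k**2/5 - 2*k/5 - 7/5.
Degrees (0,0,4) ⇒ d ≤ 5.
Match coefficients ⇒ f(k) = k*(k**4 + 2*k**3 - 3*k**2 - 3*k - 4)/5.
Certificate R = B(k−1)f/C = k*(k**4 + 2*k**3 - 3*k**2 - 3*k - 4)/(5*k**4 + 18*k**3 + 13*k**2 - 2*k - 7) gives s_k = k*(-k**4 - 2*k**3 + 3*k**2 + 3*k + 4).
Check: Δs_k = -5*k**4 - 18*k**3 - 13*k**2 + 2*k + 7. ✓

s_k = k \left(- k^{4} - 2 k^{3} + 3 k^{2} + 3 k + 4\right)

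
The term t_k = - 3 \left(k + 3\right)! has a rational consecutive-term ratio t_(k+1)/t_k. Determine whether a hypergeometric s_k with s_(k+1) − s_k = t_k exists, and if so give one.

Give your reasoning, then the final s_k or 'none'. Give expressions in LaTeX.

none (Gosper's algorithm certifies no s_k)

Ratio r(k) = k + 4.
So A=k + 4 and B=1, with C=1.
Need (k + 4)·f(k+1) − (1)·f(k) = 1.
Bound: deg f ≤ -1.
Negative degree bound (-1): no f exists, t_k not Gosper-summable.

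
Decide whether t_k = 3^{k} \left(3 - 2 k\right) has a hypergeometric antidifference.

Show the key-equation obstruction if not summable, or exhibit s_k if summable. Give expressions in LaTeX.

Yes. s_k = 3^{k} \left(3 - k\right).

Compute t_(k+1)/t_k: get 3*(2*k - 1)/(2*k - 3).
A = 3, B = 1, C = k - 3/2.
Need (3)·f(k+1) − (1)·f(k) = k - 3/2.
deg f ≤ 1 (via 0,0,1).
A polynomial solution: f(k) = (k - 3)/2.
Certificate R = B(k−1)f/C = (k - 3)/(2*k - 3) gives s_k = 3**k*(3 - k).
s_(k+1) − s_k = 3**k*(3 - 2*k) = t_k.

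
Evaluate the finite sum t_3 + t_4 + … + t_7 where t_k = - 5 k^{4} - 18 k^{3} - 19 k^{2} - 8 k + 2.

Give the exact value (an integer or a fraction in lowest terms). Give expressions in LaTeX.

The ratio is (5*k**4 + 38*k**3 + 103*k**2 + 120*k + 48)/(5*k**4 + 18*k**3 + 19*k**2 + 8*k - 2).
Gosper form: A/B · C(k+1)/C(k) with A=1, B=1, C=k**4 + 18*k**3/5 + 19*k**2/5 + 8*k/5 - 2/5.
Set up (1)·f(k+1) − (1)·f(k) − (k**4 + 18*k**3/5 + 19*k**2/5 + 8*k/5 - 2/5) = 0.
Degrees (0,0,4) ⇒ d ≤ 5.
Match coefficients ⇒ f(k) = k*(k**4 + 2*k**3 - k**2 - k - 3)/5.
Then R = B(k−1)f/C = k*(k**4 + 2*k**3 - k**2 - k - 3)/(5*k**4 + 18*k**3 + 19*k**2 + 8*k - 2), so s_k = R(k)·t_k = k*(-k**4 - 2*k**3 + k**2 + k + 3).
Check: Δs_k = -5*k**4 - 18*k**3 - 19*k**2 - 8*k + 2. ✓
Sum = s_(8) − s_(3); s_(8) = -40360, s_(3) = -360 ⇒ -40000.

Σ = -40000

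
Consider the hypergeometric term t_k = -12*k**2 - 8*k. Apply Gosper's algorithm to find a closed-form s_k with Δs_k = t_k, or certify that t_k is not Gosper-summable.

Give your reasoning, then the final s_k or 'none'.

s_k = 2*k*(-2*k**2 + k + 1)

t_(k+1)/t_k = (3*k**2 + 8*k + 5)/(k*(3*k + 2)).
Gosper form: A/B · C(k+1)/C(k) with A=1, B=1, C=k**2 + 2*k/3.
f must satisfy (1)·f(k+1) − (1)·f(k) = k**2 + 2*k/3.
From deg A=0, deg B=0, deg C=2: d=3.
Solve for f: f(k) = k*(k - 1)*(2*k + 1)/6 (degree 3 ≤ 3).
Get s_k = R·t_k = 2*k*(-2*k**2 + k + 1) with R(k) = B(k−1)f(k)/C(k) = (k - 1)*(2*k + 1)/(2*(3*k + 2)).
s_(k+1) − s_k = 4*k*(-3*k - 2) = t_k.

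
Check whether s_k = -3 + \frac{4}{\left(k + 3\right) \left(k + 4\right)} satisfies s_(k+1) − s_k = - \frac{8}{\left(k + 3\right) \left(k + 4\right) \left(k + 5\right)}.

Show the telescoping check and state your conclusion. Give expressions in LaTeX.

s_(k+1) = -3 + 4/((k + 4)*(k + 5))
s_(k+1) − s_k = -8/(k**3 + 12*k**2 + 47*k + 60)
(s_(k+1) − s_k) − t_k = 0

Valid — Δs_k = t_k.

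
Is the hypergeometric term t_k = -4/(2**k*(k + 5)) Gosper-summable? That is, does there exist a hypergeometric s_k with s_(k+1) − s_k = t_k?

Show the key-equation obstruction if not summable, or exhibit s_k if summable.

No — t_k has no hypergeometric antidifference.

Compute t_(k+1)/t_k: get (k + 5)/(2*(k + 6)).
Gosper form: A/B · C(k+1)/C(k) with A=k/2 + 5/2, B=k + 6, C=1.
Key eq: (k/2 + 5/2)·f(k+1) = (k + 5)·f(k) + (1).
deg f ≤ -1 (via 1,1,0).
Bound -1 < 0, so the key equation has no polynomial solution.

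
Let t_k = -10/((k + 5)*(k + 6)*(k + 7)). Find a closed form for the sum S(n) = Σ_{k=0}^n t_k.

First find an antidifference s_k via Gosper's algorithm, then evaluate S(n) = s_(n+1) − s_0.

Step 1: r(k) = (k + 5)/(k + 8).
So A=k + 5 and B=k + 8, with C=1.
Solve (k + 5)·f(k+1) − (k + 7)·f(k) = 1.
From deg A=1, deg B=1, deg C=0: d=2.
Match coefficients ⇒ f(k) = k*(k + 11)/60.
Certificate R = B(k−1)f/C = k*(k + 7)*(k + 11)/60 gives s_k = k*(-k - 11)/(6*(k + 5)*(k + 6)).
Verify: -10/(k**3 + 18*k**2 + 107*k + 210) matches t_k.
Telescope: S(n) = s_(n+1) − s_(0) = (-n**2 - 13*n - 12)/(6*(n**2 + 13*n + 42)) − (0) = (-n**2 - 13*n - 12)/(6*(n**2 + 13*n + 42)).

S(n) = (-n**2 - 13*n - 12)/(6*(n**2 + 13*n + 42))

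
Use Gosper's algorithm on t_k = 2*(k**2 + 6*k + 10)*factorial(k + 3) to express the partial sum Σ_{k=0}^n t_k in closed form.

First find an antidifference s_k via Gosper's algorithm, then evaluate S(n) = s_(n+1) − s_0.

r(k) = (k + 4)*(6*k + (k + 1)**2 + 16)/(k**2 + 6*k + 10) after simplifying.
So A=k + 4 and B=1, with C=k**2 + 6*k + 10.
Set up (k + 4)·f(k+1) − (1)·f(k) − (k**2 + 6*k + 10) = 0.
Degrees (1,0,2) ⇒ d ≤ 1.
Coefficient equations give f(k) = k + 2.
Then R = B(k−1)f/C = (k + 2)/(k**2 + 6*k + 10), so s_k = R(k)·t_k = 2*(k + 2)*factorial(k + 3).
Δs = 2*(k**2 + 6*k + 10)*factorial(k + 3), as required.
s_(n+1) = 2*(n + 3)*factorial(n + 4) and s_(0) = 24, so S(n) = 2*n*factorial(n + 4) + 6*factorial(n + 4) - 24.

S(n) = 2*n*factorial(n + 4) + 6*factorial(n + 4) - 24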